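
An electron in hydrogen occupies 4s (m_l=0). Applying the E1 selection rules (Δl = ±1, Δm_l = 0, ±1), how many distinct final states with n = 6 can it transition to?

3

E1 requires Δl = ±1, so l_f ∈ {-1, 1}; with 0 ≤ l_f ≤ n_f−1 = 5, the allowed l_f values are {1}.
For l_f = 1: m_f ∈ {m_i−1, m_i, m_i+1} ∩ [−1, 1] = {-1, 0, 1} → 3 states.
Total: 3.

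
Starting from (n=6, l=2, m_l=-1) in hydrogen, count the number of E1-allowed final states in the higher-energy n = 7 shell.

5

E1 requires Δl = ±1, so l_f ∈ {1, 3}; with 0 ≤ l_f ≤ n_f−1 = 6, the allowed l_f values are {1, 3}.
For l_f = 1: m_f ∈ {m_i−1, m_i, m_i+1} ∩ [−1, 1] = {-1, 0} → 2 states.
For l_f = 3: m_f ∈ {m_i−1, m_i, m_i+1} ∩ [−3, 3] = {-2, -1, 0} → 3 states.
Total: 5.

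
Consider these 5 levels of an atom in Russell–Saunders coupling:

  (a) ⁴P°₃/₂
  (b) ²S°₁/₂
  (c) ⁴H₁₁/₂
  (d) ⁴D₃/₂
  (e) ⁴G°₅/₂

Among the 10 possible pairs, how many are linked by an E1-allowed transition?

(a)–(b): forbidden (parity, ΔS).
(a)–(c): forbidden (ΔL, ΔJ).
(a)–(d): allowed.
(a)–(e): forbidden (parity, ΔL).
(b)–(c): forbidden (ΔS, ΔL, ΔJ).
(b)–(d): forbidden (ΔS, ΔL).
(b)–(e): forbidden (parity, ΔS, ΔL, ΔJ).
(c)–(d): forbidden (parity, ΔL, ΔJ).
(c)–(e): forbidden (ΔJ).
(d)–(e): forbidden (ΔL).
Allowed pairs: 1 of 10.

1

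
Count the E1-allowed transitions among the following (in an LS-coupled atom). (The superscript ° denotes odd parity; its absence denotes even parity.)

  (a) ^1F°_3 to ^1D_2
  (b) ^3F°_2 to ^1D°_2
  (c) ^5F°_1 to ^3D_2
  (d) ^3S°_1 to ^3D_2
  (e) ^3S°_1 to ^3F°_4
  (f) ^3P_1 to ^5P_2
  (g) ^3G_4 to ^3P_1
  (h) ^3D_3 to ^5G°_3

1

(a) allowed
(b) forbidden (parity, ΔS fail)
(c) forbidden (ΔS fails)
(d) forbidden (ΔL fails)
(e) forbidden (parity, ΔL, ΔJ fail)
(f) forbidden (parity, ΔS fail)
(g) forbidden (parity, ΔL, ΔJ fail)
(h) forbidden (ΔS, ΔL fail)
Total allowed: 1 of 8.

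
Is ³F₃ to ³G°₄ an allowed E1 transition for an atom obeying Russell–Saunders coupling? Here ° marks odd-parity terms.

Initial level: S=1, L=3, J=3, parity even. Final level: S=1, L=4, J=4, parity odd.
Parity must change: even → odd — satisfied.
ΔL = 0, ±1 (not L=0↔0): L: 3 → 4, ΔL = +1 — satisfied.
ΔS = 0: S: 1 → 1 — satisfied.
ΔJ = 0, ±1 (not J=0↔0): J: 3 → 4, ΔJ = +1 — satisfied.
All four E1 rules are satisfied.

allowed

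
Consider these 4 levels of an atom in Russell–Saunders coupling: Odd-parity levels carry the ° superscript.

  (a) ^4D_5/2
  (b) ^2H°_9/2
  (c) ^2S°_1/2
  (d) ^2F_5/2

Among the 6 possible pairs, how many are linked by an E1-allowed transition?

0

(a)–(b): forbidden (ΔS, ΔL, ΔJ).
(a)–(c): forbidden (ΔS, ΔL, ΔJ).
(a)–(d): forbidden (parity, ΔS).
(b)–(c): forbidden (parity, ΔL, ΔJ).
(b)–(d): forbidden (ΔL, ΔJ).
(c)–(d): forbidden (ΔL, ΔJ).
Allowed pairs: 0 of 6.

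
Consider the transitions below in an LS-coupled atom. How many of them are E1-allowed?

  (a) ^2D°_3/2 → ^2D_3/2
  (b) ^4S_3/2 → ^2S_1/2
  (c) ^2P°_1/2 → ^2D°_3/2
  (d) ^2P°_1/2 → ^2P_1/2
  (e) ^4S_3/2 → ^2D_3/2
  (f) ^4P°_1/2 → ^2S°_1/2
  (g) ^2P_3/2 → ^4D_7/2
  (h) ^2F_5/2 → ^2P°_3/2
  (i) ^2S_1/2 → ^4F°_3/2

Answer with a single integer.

2

(a) allowed
(b) forbidden (parity, ΔS, ΔL fail)
(c) forbidden (parity fails)
(d) allowed
(e) forbidden (parity, ΔS, ΔL fail)
(f) forbidden (parity, ΔS fail)
(g) forbidden (parity, ΔS, ΔJ fail)
(h) forbidden (ΔL fails)
(i) forbidden (ΔS, ΔL fail)
Total allowed: 2 of 9.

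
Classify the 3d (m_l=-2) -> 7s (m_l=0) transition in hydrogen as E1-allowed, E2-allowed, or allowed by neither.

E2

Δl = 0 − 2 = -2; l_i + l_f = 2.
Δm_l = +2.
E1 (Δl = ±1, |Δm_l| ≤ 1): not satisfied.
E2 (Δl = 0,±2, l_i+l_f ≥ 2, |Δm_l| ≤ 2): satisfied.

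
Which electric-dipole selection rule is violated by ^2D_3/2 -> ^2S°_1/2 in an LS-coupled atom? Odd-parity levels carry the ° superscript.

ΔS = 0: S: 1/2 → 1/2 — passes.
ΔL = 0, ±1 (not L=0↔0): L: 2 → 0, ΔL = -2 — fails.
Parity must change: even → odd — passes.
ΔJ = 0, ±1 (not J=0↔0): J: 3/2 → 1/2, ΔJ = -1 — passes.

the ΔL = 0, ±1 rule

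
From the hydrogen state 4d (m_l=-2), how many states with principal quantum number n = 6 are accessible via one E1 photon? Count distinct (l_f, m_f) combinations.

4

E1 requires Δl = ±1, so l_f ∈ {1, 3}; with 0 ≤ l_f ≤ n_f−1 = 5, the allowed l_f values are {1, 3}.
For l_f = 1: m_f ∈ {m_i−1, m_i, m_i+1} ∩ [−1, 1] = {-1} → 1 state.
For l_f = 3: m_f ∈ {m_i−1, m_i, m_i+1} ∩ [−3, 3] = {-3, -2, -1} → 3 states.
Total: 4.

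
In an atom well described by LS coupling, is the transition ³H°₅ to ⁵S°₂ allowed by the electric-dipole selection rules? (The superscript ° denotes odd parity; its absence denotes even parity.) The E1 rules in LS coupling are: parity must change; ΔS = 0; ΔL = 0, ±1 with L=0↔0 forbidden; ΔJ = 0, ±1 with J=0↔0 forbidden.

Parity must change: odd → odd — ✗.
ΔS = 0: S: 1 → 2 — ✗.
ΔL = 0, ±1 (not L=0↔0): L: 5 → 0, ΔL = -5 — ✗.
ΔJ = 0, ±1 (not J=0↔0): J: 5 → 2, ΔJ = -3 — ✗.
Rule(s) violated: parity, ΔS, ΔL, ΔJ.

forbidden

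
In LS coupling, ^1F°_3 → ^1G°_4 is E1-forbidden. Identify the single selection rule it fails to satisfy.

parity

Initial level: S=0, L=3, J=3, parity odd. Final level: S=0, L=4, J=4, parity odd.
ΔS = 0: S: 0 → 0 — ok.
Parity must change: odd → odd — fails.
ΔJ = 0, ±1 (not J=0↔0): J: 3 → 4, ΔJ = +1 — ok.
ΔL = 0, ±1 (not L=0↔0): L: 3 → 4, ΔL = +1 — ok.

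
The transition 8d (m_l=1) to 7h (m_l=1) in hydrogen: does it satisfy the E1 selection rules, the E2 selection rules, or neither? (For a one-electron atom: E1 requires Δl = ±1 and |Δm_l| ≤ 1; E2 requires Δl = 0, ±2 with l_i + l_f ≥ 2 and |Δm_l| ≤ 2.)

Δl = 5 − 2 = +3; l_i + l_f = 7.
Δm_l = +0.
E1 (Δl = ±1, |Δm_l| ≤ 1): not satisfied.
E2 (Δl = 0,±2, l_i+l_f ≥ 2, |Δm_l| ≤ 2): not satisfied.

neither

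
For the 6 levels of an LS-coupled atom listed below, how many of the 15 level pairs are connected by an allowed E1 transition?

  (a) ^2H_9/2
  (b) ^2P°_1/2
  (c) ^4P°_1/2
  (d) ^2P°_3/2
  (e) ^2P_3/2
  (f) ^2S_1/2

(a)–(b): forbidden (ΔL, ΔJ).
(a)–(c): forbidden (ΔS, ΔL, ΔJ).
(a)–(d): forbidden (ΔL, ΔJ).
(a)–(e): forbidden (parity, ΔL, ΔJ).
(a)–(f): forbidden (parity, ΔL, ΔJ).
(b)–(c): forbidden (parity, ΔS).
(b)–(d): forbidden (parity).
(b)–(e): allowed.
(b)–(f): allowed.
(c)–(d): forbidden (parity, ΔS).
(c)–(e): forbidden (ΔS).
(c)–(f): forbidden (ΔS).
(d)–(e): allowed.
(d)–(f): allowed.
(e)–(f): forbidden (parity).
Allowed pairs: 4 of 15.

4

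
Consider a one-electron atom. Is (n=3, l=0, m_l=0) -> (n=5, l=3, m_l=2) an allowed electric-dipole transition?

forbidden

Initial l = 0, final l = 3, so Δl = +3. E1 requires Δl = ±1: fails.
m_l: 0 → 2 (Δm_l = +2). |Δm_l| ≤ 1 fails.
The transition is electric-dipole forbidden.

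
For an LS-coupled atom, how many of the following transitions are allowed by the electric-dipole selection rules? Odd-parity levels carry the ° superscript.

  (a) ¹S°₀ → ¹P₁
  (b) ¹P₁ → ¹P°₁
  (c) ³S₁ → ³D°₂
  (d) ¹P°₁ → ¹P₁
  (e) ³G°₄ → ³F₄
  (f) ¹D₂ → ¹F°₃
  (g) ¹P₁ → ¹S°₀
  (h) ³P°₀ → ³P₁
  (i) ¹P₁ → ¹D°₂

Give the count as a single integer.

(a) allowed
(b) allowed
(c) forbidden (ΔL fails)
(d) allowed
(e) allowed
(f) allowed
(g) allowed
(h) allowed
(i) allowed
Total allowed: 8 of 9.

8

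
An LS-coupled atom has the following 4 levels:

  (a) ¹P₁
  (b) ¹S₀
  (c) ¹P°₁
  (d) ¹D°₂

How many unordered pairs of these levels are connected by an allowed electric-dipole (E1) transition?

3

(a)–(b): forbidden (parity).
(a)–(c): allowed.
(a)–(d): allowed.
(b)–(c): allowed.
(b)–(d): forbidden (ΔL, ΔJ).
(c)–(d): forbidden (parity).
Allowed pairs: 3 of 6.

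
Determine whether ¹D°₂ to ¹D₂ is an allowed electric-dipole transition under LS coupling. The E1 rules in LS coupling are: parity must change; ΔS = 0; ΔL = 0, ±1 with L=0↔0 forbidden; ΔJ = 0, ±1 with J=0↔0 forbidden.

allowed

Reading off the term symbols: S 0→0, L 2→2, J 2→2, parity odd→even.
Parity must change: odd → even — satisfied.
ΔS = 0: S: 0 → 0 — satisfied.
ΔL = 0, ±1 (not L=0↔0): L: 2 → 2, ΔL = +0 — satisfied.
ΔJ = 0, ±1 (not J=0↔0): J: 2 → 2, ΔJ = +0 — satisfied.
All four E1 rules are satisfied.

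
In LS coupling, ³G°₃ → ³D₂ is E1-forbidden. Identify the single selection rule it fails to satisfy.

the ΔL = 0, ±1 rule

Parity must change: odd → even — ✓.
ΔS = 0: S: 1 → 1 — ✓.
ΔL = 0, ±1 (not L=0↔0): L: 4 → 2, ΔL = -2 — ✗.
ΔJ = 0, ±1 (not J=0↔0): J: 3 → 2, ΔJ = -1 — ✓.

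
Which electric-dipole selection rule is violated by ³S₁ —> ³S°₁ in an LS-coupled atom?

the L=0 ↔ L=0 exclusion

Parity must change: even → odd — ok.
ΔS = 0: S: 1 → 1 — ok.
ΔL = 0, ±1 (not L=0↔0): L: 0 → 0, ΔL = +0 — fails.
ΔJ = 0, ±1 (not J=0↔0): J: 1 → 1, ΔJ = +0 — ok.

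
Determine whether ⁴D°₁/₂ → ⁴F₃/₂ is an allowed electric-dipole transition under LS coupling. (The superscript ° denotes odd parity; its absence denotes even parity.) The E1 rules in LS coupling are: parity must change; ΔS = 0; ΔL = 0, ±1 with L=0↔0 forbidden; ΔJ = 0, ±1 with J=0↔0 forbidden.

Initial level: S=3/2, L=2, J=1/2, parity odd. Final level: S=3/2, L=3, J=3/2, parity even.
ΔJ = 0, ±1 (not J=0↔0): J: 1/2 → 3/2, ΔJ = +1 — ✓.
ΔS = 0: S: 3/2 → 3/2 — ✓.
Parity must change: odd → even — ✓.
ΔL = 0, ±1 (not L=0↔0): L: 2 → 3, ΔL = +1 — ✓.
All four E1 rules are satisfied.

allowed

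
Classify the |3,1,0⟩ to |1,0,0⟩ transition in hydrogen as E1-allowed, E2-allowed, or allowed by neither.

Δl = 0 − 1 = -1; l_i + l_f = 1.
Δm_l = +0.
E1 (Δl = ±1, |Δm_l| ≤ 1): satisfied.
E2 (Δl = 0,±2, l_i+l_f ≥ 2, |Δm_l| ≤ 2): not satisfied.

E1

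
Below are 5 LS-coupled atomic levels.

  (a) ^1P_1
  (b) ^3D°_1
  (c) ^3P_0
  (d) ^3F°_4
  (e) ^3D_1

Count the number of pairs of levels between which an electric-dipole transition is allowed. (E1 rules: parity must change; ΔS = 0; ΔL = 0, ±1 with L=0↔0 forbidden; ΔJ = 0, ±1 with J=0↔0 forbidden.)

2

(a)–(b): forbidden (ΔS).
(a)–(c): forbidden (parity, ΔS).
(a)–(d): forbidden (ΔS, ΔL, ΔJ).
(a)–(e): forbidden (parity, ΔS).
(b)–(c): allowed.
(b)–(d): forbidden (parity, ΔJ).
(b)–(e): allowed.
(c)–(d): forbidden (ΔL, ΔJ).
(c)–(e): forbidden (parity).
(d)–(e): forbidden (ΔJ).
Allowed pairs: 2 of 10.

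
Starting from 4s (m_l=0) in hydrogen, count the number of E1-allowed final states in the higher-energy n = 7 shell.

E1 requires Δl = ±1, so l_f ∈ {-1, 1}; with 0 ≤ l_f ≤ n_f−1 = 6, the allowed l_f values are {1}.
For l_f = 1: m_f ∈ {m_i−1, m_i, m_i+1} ∩ [−1, 1] = {-1, 0, 1} → 3 states.
Total: 3.

3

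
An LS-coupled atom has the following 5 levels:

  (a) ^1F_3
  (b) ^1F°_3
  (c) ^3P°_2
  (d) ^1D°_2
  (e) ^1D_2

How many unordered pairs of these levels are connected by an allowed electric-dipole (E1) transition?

4

(a)–(b): allowed.
(a)–(c): forbidden (ΔS, ΔL).
(a)–(d): allowed.
(a)–(e): forbidden (parity).
(b)–(c): forbidden (parity, ΔS, ΔL).
(b)–(d): forbidden (parity).
(b)–(e): allowed.
(c)–(d): forbidden (parity, ΔS).
(c)–(e): forbidden (ΔS).
(d)–(e): allowed.
Allowed pairs: 4 of 10.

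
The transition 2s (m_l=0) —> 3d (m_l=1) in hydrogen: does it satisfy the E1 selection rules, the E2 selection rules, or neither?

Δl = 2 − 0 = +2; l_i + l_f = 2.
Δm_l = +1.
E1 (Δl = ±1, |Δm_l| ≤ 1): not satisfied.
E2 (Δl = 0,±2, l_i+l_f ≥ 2, |Δm_l| ≤ 2): satisfied.

E2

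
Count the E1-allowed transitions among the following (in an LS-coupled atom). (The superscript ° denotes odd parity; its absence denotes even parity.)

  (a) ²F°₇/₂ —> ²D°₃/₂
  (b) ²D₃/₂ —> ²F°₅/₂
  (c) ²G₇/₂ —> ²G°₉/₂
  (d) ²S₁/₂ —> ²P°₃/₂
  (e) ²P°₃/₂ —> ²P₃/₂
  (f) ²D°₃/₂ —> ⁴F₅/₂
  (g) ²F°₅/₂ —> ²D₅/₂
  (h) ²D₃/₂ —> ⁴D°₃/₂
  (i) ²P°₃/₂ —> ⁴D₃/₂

(a) forbidden (parity, ΔJ fail)
(b) allowed
(c) allowed
(d) allowed
(e) allowed
(f) forbidden (ΔS fails)
(g) allowed
(h) forbidden (ΔS fails)
(i) forbidden (ΔS fails)
Total allowed: 5 of 9.

5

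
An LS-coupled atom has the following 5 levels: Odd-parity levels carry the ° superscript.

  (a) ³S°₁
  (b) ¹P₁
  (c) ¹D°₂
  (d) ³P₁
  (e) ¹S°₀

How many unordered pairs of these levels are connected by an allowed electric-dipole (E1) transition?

3

(a)–(b): forbidden (ΔS).
(a)–(c): forbidden (parity, ΔS, ΔL).
(a)–(d): allowed.
(a)–(e): forbidden (parity, ΔS, ΔL).
(b)–(c): allowed.
(b)–(d): forbidden (parity, ΔS).
(b)–(e): allowed.
(c)–(d): forbidden (ΔS).
(c)–(e): forbidden (parity, ΔL, ΔJ).
(d)–(e): forbidden (ΔS).
Allowed pairs: 3 of 10.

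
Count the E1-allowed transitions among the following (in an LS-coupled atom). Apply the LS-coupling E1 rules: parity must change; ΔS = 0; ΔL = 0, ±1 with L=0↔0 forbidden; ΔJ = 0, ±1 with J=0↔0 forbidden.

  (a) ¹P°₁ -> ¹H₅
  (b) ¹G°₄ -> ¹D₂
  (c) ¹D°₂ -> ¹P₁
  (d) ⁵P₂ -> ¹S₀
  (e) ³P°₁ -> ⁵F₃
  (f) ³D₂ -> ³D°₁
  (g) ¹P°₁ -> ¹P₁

(a) forbidden (ΔL, ΔJ fail)
(b) forbidden (ΔL, ΔJ fail)
(c) allowed
(d) forbidden (parity, ΔS, ΔJ fail)
(e) forbidden (ΔS, ΔL, ΔJ fail)
(f) allowed
(g) allowed
Total allowed: 3 of 7.

3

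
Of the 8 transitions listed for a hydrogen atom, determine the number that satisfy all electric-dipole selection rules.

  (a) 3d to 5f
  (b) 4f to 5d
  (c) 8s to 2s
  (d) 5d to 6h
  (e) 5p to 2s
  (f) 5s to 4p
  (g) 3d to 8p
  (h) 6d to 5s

(a) allowed
(b) allowed
(c) forbidden — Δl = +0 (E1 requires Δl = ±1)
(d) forbidden — Δl = +3 (E1 requires Δl = ±1)
(e) allowed
(f) allowed
(g) allowed
(h) forbidden — Δl = -2 (E1 requires Δl = ±1)
Total allowed: 5 of 8.

5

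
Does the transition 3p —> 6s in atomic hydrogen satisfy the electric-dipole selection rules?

allowed

l: 1 → 0 (Δl = -1). Δl = ±1 ✓.
All E1 selection rules are satisfied.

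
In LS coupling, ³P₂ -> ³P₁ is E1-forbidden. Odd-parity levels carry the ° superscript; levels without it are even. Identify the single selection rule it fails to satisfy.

Reading off the term symbols: S 1→1, L 1→1, J 2→1, parity even→even.
ΔJ = 0, ±1 (not J=0↔0): J: 2 → 1, ΔJ = -1 — passes.
Parity must change: even → even — fails.
ΔL = 0, ±1 (not L=0↔0): L: 1 → 1, ΔL = +0 — passes.
ΔS = 0: S: 1 → 1 — passes.

parity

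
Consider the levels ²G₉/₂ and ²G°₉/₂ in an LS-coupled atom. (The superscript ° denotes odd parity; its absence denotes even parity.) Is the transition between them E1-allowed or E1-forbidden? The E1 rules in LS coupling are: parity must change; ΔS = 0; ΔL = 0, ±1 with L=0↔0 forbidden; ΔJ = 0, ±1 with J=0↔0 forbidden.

Initial level: S=1/2, L=4, J=9/2, parity even. Final level: S=1/2, L=4, J=9/2, parity odd.
Parity must change: even → odd — passes.
ΔS = 0: S: 1/2 → 1/2 — passes.
ΔL = 0, ±1 (not L=0↔0): L: 4 → 4, ΔL = +0 — passes.
ΔJ = 0, ±1 (not J=0↔0): J: 9/2 → 9/2, ΔJ = +0 — passes.
All four E1 rules are satisfied.

allowed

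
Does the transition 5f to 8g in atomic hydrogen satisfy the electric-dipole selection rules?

Δl = 4 − 3 = +1; the E1 rule Δl = ±1 is satisfied.
All E1 selection rules are satisfied.

allowed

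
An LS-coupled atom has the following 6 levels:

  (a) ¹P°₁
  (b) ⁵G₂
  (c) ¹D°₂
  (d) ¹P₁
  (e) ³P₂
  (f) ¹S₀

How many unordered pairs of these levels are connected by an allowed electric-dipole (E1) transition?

(a)–(b): forbidden (ΔS, ΔL).
(a)–(c): forbidden (parity).
(a)–(d): allowed.
(a)–(e): forbidden (ΔS).
(a)–(f): allowed.
(b)–(c): forbidden (ΔS, ΔL).
(b)–(d): forbidden (parity, ΔS, ΔL).
(b)–(e): forbidden (parity, ΔS, ΔL).
(b)–(f): forbidden (parity, ΔS, ΔL, ΔJ).
(c)–(d): allowed.
(c)–(e): forbidden (ΔS).
(c)–(f): forbidden (ΔL, ΔJ).
(d)–(e): forbidden (parity, ΔS).
(d)–(f): forbidden (parity).
(e)–(f): forbidden (parity, ΔS, ΔJ).
Allowed pairs: 3 of 15.

3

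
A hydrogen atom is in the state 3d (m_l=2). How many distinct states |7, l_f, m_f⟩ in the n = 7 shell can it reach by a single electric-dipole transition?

E1 requires Δl = ±1, so l_f ∈ {1, 3}; with 0 ≤ l_f ≤ n_f−1 = 6, the allowed l_f values are {1, 3}.
For l_f = 1: m_f ∈ {m_i−1, m_i, m_i+1} ∩ [−1, 1] = {1} → 1 state.
For l_f = 3: m_f ∈ {m_i−1, m_i, m_i+1} ∩ [−3, 3] = {1, 2, 3} → 3 states.
Total: 4.

4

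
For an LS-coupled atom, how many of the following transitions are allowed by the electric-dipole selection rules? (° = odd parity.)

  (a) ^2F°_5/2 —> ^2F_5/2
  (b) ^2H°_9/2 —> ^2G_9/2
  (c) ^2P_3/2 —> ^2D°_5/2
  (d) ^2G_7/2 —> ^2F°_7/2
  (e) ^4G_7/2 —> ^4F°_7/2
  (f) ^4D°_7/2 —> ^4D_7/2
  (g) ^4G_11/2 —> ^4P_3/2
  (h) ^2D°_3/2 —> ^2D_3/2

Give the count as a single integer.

(a) allowed
(b) allowed
(c) allowed
(d) allowed
(e) allowed
(f) allowed
(g) forbidden (parity, ΔL, ΔJ fail)
(h) allowed
Total allowed: 7 of 8.

7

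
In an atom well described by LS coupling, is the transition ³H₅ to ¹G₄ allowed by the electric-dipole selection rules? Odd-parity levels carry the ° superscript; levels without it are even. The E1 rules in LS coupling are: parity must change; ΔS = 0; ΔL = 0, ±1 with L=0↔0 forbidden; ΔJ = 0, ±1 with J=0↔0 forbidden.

forbidden

Parity must change: even → even — ✗.
ΔS = 0: S: 1 → 0 — ✗.
ΔL = 0, ±1 (not L=0↔0): L: 5 → 4, ΔL = -1 — ✓.
ΔJ = 0, ±1 (not J=0↔0): J: 5 → 4, ΔJ = -1 — ✓.
Rule(s) violated: parity, ΔS.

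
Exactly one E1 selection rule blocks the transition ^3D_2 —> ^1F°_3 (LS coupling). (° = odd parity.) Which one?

Parity must change: even → odd — passes.
ΔS = 0: S: 1 → 0 — fails.
ΔL = 0, ±1 (not L=0↔0): L: 2 → 3, ΔL = +1 — passes.
ΔJ = 0, ±1 (not J=0↔0): J: 2 → 3, ΔJ = +1 — passes.

the ΔS = 0 rule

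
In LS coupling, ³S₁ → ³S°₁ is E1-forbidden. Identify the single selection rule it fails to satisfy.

Initial level: S=1, L=0, J=1, parity even. Final level: S=1, L=0, J=1, parity odd.
Parity must change: even → odd — ✓.
ΔS = 0: S: 1 → 1 — ✓.
ΔL = 0, ±1 (not L=0↔0): L: 0 → 0, ΔL = +0 — ✗.
ΔJ = 0, ±1 (not J=0↔0): J: 1 → 1, ΔJ = +0 — ✓.

the L=0 ↔ L=0 exclusion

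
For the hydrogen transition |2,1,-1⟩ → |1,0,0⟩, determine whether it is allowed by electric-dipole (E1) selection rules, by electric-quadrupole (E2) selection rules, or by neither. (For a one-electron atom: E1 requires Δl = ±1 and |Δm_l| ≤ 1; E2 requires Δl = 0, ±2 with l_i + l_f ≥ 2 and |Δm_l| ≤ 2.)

Δl = 0 − 1 = -1; l_i + l_f = 1.
Δm_l = +1.
E1 (Δl = ±1, |Δm_l| ≤ 1): satisfied.
E2 (Δl = 0,±2, l_i+l_f ≥ 2, |Δm_l| ≤ 2): not satisfied.

E1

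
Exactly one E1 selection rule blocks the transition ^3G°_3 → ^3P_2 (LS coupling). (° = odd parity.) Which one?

the ΔL = 0, ±1 rule

Initial level: S=1, L=4, J=3, parity odd. Final level: S=1, L=1, J=2, parity even.
Parity must change: odd → even — passes.
ΔS = 0: S: 1 → 1 — passes.
ΔL = 0, ±1 (not L=0↔0): L: 4 → 1, ΔL = -3 — fails.
ΔJ = 0, ±1 (not J=0↔0): J: 3 → 2, ΔJ = -1 — passes.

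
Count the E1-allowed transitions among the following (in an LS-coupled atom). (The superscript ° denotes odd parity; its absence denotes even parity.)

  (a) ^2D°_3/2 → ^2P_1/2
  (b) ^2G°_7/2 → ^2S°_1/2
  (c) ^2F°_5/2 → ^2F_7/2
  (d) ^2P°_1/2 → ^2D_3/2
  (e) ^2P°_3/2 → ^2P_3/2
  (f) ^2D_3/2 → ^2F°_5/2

5

(a) allowed
(b) forbidden (parity, ΔL, ΔJ fail)
(c) allowed
(d) allowed
(e) allowed
(f) allowed
Total allowed: 5 of 6.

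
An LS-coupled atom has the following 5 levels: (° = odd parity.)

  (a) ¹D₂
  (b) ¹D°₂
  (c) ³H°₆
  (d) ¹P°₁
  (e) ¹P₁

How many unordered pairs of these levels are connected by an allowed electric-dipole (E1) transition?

(a)–(b): allowed.
(a)–(c): forbidden (ΔS, ΔL, ΔJ).
(a)–(d): allowed.
(a)–(e): forbidden (parity).
(b)–(c): forbidden (parity, ΔS, ΔL, ΔJ).
(b)–(d): forbidden (parity).
(b)–(e): allowed.
(c)–(d): forbidden (parity, ΔS, ΔL, ΔJ).
(c)–(e): forbidden (ΔS, ΔL, ΔJ).
(d)–(e): allowed.
Allowed pairs: 4 of 10.

4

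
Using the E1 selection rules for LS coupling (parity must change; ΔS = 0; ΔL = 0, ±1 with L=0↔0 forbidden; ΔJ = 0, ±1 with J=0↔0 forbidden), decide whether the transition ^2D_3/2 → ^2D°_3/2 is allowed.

allowed

Parity must change: even → odd — passes.
ΔS = 0: S: 1/2 → 1/2 — passes.
ΔL = 0, ±1 (not L=0↔0): L: 2 → 2, ΔL = +0 — passes.
ΔJ = 0, ±1 (not J=0↔0): J: 3/2 → 3/2, ΔJ = +0 — passes.
All four E1 rules are satisfied.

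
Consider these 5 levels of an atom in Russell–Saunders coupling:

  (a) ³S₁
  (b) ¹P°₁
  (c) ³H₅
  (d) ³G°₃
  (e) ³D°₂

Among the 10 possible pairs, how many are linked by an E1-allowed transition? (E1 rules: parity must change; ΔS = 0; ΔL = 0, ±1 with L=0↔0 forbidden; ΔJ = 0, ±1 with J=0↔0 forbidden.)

0

(a)–(b): forbidden (ΔS).
(a)–(c): forbidden (parity, ΔL, ΔJ).
(a)–(d): forbidden (ΔL, ΔJ).
(a)–(e): forbidden (ΔL).
(b)–(c): forbidden (ΔS, ΔL, ΔJ).
(b)–(d): forbidden (parity, ΔS, ΔL, ΔJ).
(b)–(e): forbidden (parity, ΔS).
(c)–(d): forbidden (ΔJ).
(c)–(e): forbidden (ΔL, ΔJ).
(d)–(e): forbidden (parity, ΔL).
Allowed pairs: 0 of 10.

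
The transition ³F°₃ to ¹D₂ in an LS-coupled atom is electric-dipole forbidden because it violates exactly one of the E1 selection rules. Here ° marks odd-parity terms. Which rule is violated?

the ΔS = 0 rule

ΔJ = 0, ±1 (not J=0↔0): J: 3 → 2, ΔJ = -1 — ✓.
ΔL = 0, ±1 (not L=0↔0): L: 3 → 2, ΔL = -1 — ✓.
Parity must change: odd → even — ✓.
ΔS = 0: S: 1 → 0 — ✗.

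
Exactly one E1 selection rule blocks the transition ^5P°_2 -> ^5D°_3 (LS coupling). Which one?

Parity must change: odd → odd — violated.
ΔS = 0: S: 2 → 2 — satisfied.
ΔL = 0, ±1 (not L=0↔0): L: 1 → 2, ΔL = +1 — satisfied.
ΔJ = 0, ±1 (not J=0↔0): J: 2 → 3, ΔJ = +1 — satisfied.

parity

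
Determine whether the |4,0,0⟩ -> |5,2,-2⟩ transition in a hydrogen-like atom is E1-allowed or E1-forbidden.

Initial l = 0, final l = 2, so Δl = +2. E1 requires Δl = ±1: violated.
m_l: 0 → -2 (Δm_l = -2). |Δm_l| ≤ 1 violated.
The transition is electric-dipole forbidden.

forbidden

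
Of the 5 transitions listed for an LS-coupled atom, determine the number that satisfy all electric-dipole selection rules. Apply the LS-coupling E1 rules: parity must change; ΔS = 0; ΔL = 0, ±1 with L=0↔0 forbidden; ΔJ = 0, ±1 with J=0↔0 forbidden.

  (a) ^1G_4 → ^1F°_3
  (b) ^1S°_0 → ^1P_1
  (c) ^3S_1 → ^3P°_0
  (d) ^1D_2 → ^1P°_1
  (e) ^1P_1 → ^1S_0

4

(a) allowed
(b) allowed
(c) allowed
(d) allowed
(e) forbidden (parity fails)
Total allowed: 4 of 5.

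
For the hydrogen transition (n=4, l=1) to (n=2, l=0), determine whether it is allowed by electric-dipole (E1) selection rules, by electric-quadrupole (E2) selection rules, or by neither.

Δl = 0 − 1 = -1; l_i + l_f = 1.
E1 (Δl = ±1): satisfied.
E2 (Δl = 0,±2, l_i+l_f ≥ 2): not satisfied.

E1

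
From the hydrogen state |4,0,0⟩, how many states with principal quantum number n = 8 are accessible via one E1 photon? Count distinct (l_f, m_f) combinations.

E1 requires Δl = ±1, so l_f ∈ {-1, 1}; with 0 ≤ l_f ≤ n_f−1 = 7, the allowed l_f values are {1}.
For l_f = 1: m_f ∈ {m_i−1, m_i, m_i+1} ∩ [−1, 1] = {-1, 0, 1} → 3 states.
Total: 3.

3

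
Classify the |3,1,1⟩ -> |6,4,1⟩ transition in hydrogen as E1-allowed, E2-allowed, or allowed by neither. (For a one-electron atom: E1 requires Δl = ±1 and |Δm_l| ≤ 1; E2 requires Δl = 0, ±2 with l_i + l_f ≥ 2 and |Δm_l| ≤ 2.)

neither

Δl = 4 − 1 = +3; l_i + l_f = 5.
Δm_l = +0.
E1 (Δl = ±1, |Δm_l| ≤ 1): not satisfied.
E2 (Δl = 0,±2, l_i+l_f ≥ 2, |Δm_l| ≤ 2): not satisfied.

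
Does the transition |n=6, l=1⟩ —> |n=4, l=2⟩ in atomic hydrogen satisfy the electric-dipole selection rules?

Initial l = 1, final l = 2, so Δl = +1. E1 requires Δl = ±1: ✓.
All E1 selection rules are satisfied.

allowed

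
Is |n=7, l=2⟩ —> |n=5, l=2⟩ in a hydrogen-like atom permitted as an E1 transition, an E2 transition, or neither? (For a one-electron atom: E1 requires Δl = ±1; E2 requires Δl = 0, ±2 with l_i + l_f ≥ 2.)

E2

Δl = 2 − 2 = +0; l_i + l_f = 4.
E1 (Δl = ±1): not satisfied.
E2 (Δl = 0,±2, l_i+l_f ≥ 2): satisfied.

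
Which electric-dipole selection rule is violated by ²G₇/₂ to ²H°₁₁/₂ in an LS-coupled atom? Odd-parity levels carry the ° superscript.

Parity must change: even → odd — passes.
ΔS = 0: S: 1/2 → 1/2 — passes.
ΔL = 0, ±1 (not L=0↔0): L: 4 → 5, ΔL = +1 — passes.
ΔJ = 0, ±1 (not J=0↔0): J: 7/2 → 11/2, ΔJ = +2 — fails.

the ΔJ = 0, ±1 rule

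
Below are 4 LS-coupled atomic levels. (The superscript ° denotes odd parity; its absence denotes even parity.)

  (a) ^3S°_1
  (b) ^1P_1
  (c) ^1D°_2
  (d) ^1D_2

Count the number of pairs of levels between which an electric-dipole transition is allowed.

2

(a)–(b): forbidden (ΔS).
(a)–(c): forbidden (parity, ΔS, ΔL).
(a)–(d): forbidden (ΔS, ΔL).
(b)–(c): allowed.
(b)–(d): forbidden (parity).
(c)–(d): allowed.
Allowed pairs: 2 of 6.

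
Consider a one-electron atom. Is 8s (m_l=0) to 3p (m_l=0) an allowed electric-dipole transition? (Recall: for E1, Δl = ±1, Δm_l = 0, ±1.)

allowed

Initial l = 0, final l = 1, so Δl = +1. E1 requires Δl = ±1: satisfied.
Δm_l = 0 − (0) = +0. E1 requires Δm_l = 0, ±1: satisfied.
All E1 selection rules are satisfied.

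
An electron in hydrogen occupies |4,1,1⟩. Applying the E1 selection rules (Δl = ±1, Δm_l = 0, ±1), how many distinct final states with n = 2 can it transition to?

E1 requires Δl = ±1, so l_f ∈ {0, 2}; with 0 ≤ l_f ≤ n_f−1 = 1, the allowed l_f values are {0}.
For l_f = 0: m_f ∈ {m_i−1, m_i, m_i+1} ∩ [−0, 0] = {0} → 1 state.
Total: 1.

1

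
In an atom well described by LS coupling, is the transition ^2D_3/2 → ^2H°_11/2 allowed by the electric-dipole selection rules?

Reading off the term symbols: S 1/2→1/2, L 2→5, J 3/2→11/2, parity even→odd.
Parity must change: even → odd — ✓.
ΔS = 0: S: 1/2 → 1/2 — ✓.
ΔL = 0, ±1 (not L=0↔0): L: 2 → 5, ΔL = +3 — ✗.
ΔJ = 0, ±1 (not J=0↔0): J: 3/2 → 11/2, ΔJ = +4 — ✗.
Rule(s) violated: ΔL, ΔJ.

forbidden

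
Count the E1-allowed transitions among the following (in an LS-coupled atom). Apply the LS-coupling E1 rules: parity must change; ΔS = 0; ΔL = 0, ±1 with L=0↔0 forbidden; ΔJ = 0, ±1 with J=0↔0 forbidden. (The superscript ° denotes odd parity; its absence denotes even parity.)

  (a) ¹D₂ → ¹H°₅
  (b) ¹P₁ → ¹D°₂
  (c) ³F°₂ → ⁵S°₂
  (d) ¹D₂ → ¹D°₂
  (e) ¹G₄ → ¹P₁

(a) forbidden (ΔL, ΔJ fail)
(b) allowed
(c) forbidden (parity, ΔS, ΔL fail)
(d) allowed
(e) forbidden (parity, ΔL, ΔJ fail)
Total allowed: 2 of 5.

2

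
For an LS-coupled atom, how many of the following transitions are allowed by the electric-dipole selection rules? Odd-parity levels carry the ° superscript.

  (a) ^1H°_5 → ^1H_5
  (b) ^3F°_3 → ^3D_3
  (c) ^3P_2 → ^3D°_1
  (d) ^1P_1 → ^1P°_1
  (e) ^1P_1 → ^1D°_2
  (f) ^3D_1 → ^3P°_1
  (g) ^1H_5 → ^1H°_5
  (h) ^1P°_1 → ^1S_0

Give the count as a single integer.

8

(a) allowed
(b) allowed
(c) allowed
(d) allowed
(e) allowed
(f) allowed
(g) allowed
(h) allowed
Total allowed: 8 of 8.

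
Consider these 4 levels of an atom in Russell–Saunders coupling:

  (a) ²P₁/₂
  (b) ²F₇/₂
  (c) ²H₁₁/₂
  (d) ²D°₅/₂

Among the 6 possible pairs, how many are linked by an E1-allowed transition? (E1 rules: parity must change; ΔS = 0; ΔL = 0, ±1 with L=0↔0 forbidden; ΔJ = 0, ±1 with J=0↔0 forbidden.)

1

(a)–(b): forbidden (parity, ΔL, ΔJ).
(a)–(c): forbidden (parity, ΔL, ΔJ).
(a)–(d): forbidden (ΔJ).
(b)–(c): forbidden (parity, ΔL, ΔJ).
(b)–(d): allowed.
(c)–(d): forbidden (ΔL, ΔJ).
Allowed pairs: 1 of 6.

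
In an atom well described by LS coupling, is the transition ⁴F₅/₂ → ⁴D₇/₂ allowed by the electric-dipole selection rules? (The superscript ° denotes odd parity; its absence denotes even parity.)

Initial level: S=3/2, L=3, J=5/2, parity even. Final level: S=3/2, L=2, J=7/2, parity even.
Parity must change: even → even — fails.
ΔS = 0: S: 3/2 → 3/2 — passes.
ΔJ = 0, ±1 (not J=0↔0): J: 5/2 → 7/2, ΔJ = +1 — passes.
ΔL = 0, ±1 (not L=0↔0): L: 3 → 2, ΔL = -1 — passes.
Rule(s) violated: parity.

forbidden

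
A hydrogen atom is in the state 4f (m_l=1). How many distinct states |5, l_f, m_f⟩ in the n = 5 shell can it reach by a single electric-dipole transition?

E1 requires Δl = ±1, so l_f ∈ {2, 4}; with 0 ≤ l_f ≤ n_f−1 = 4, the allowed l_f values are {2, 4}.
For l_f = 2: m_f ∈ {m_i−1, m_i, m_i+1} ∩ [−2, 2] = {0, 1, 2} → 3 states.
For l_f = 4: m_f ∈ {m_i−1, m_i, m_i+1} ∩ [−4, 4] = {0, 1, 2} → 3 states.
Total: 6.

6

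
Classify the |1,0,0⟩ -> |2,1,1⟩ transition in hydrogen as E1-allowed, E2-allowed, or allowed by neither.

Δl = 1 − 0 = +1; l_i + l_f = 1.
Δm_l = +1.
E1 (Δl = ±1, |Δm_l| ≤ 1): satisfied.
E2 (Δl = 0,±2, l_i+l_f ≥ 2, |Δm_l| ≤ 2): not satisfied.

E1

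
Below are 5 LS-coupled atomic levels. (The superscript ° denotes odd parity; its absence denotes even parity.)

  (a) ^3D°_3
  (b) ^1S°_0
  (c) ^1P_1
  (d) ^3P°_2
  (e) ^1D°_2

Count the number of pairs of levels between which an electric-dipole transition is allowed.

(a)–(b): forbidden (parity, ΔS, ΔL, ΔJ).
(a)–(c): forbidden (ΔS, ΔJ).
(a)–(d): forbidden (parity).
(a)–(e): forbidden (parity, ΔS).
(b)–(c): allowed.
(b)–(d): forbidden (parity, ΔS, ΔJ).
(b)–(e): forbidden (parity, ΔL, ΔJ).
(c)–(d): forbidden (ΔS).
(c)–(e): allowed.
(d)–(e): forbidden (parity, ΔS).
Allowed pairs: 2 of 10.

2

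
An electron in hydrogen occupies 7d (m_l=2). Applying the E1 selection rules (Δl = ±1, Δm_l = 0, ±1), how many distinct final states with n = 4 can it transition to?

4

E1 requires Δl = ±1, so l_f ∈ {1, 3}; with 0 ≤ l_f ≤ n_f−1 = 3, the allowed l_f values are {1, 3}.
For l_f = 1: m_f ∈ {m_i−1, m_i, m_i+1} ∩ [−1, 1] = {1} → 1 state.
For l_f = 3: m_f ∈ {m_i−1, m_i, m_i+1} ∩ [−3, 3] = {1, 2, 3} → 3 states.
Total: 4.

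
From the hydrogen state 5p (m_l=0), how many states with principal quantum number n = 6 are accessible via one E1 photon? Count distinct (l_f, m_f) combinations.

E1 requires Δl = ±1, so l_f ∈ {0, 2}; with 0 ≤ l_f ≤ n_f−1 = 5, the allowed l_f values are {0, 2}.
For l_f = 0: m_f ∈ {m_i−1, m_i, m_i+1} ∩ [−0, 0] = {0} → 1 state.
For l_f = 2: m_f ∈ {m_i−1, m_i, m_i+1} ∩ [−2, 2] = {-1, 0, 1} → 3 states.
Total: 4.

4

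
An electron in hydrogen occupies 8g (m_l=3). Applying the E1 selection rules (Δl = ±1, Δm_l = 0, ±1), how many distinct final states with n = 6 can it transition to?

5

E1 requires Δl = ±1, so l_f ∈ {3, 5}; with 0 ≤ l_f ≤ n_f−1 = 5, the allowed l_f values are {3, 5}.
For l_f = 3: m_f ∈ {m_i−1, m_i, m_i+1} ∩ [−3, 3] = {2, 3} → 2 states.
For l_f = 5: m_f ∈ {m_i−1, m_i, m_i+1} ∩ [−5, 5] = {2, 3, 4} → 3 states.
Total: 5.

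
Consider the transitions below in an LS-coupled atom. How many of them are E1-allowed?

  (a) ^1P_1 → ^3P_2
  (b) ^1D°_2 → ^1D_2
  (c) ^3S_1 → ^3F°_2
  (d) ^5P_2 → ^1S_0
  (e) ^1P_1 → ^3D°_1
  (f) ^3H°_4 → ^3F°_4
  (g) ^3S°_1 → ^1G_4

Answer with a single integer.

(a) forbidden (parity, ΔS fail)
(b) allowed
(c) forbidden (ΔL fails)
(d) forbidden (parity, ΔS, ΔJ fail)
(e) forbidden (ΔS fails)
(f) forbidden (parity, ΔL fail)
(g) forbidden (ΔS, ΔL, ΔJ fail)
Total allowed: 1 of 7.

1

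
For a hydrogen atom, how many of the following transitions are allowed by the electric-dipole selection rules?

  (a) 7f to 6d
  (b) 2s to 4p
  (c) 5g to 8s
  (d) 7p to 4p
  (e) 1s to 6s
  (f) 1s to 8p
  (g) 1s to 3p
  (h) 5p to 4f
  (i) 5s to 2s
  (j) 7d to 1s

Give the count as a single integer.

(a) allowed
(b) allowed
(c) forbidden — Δl = -4 (E1 requires Δl = ±1)
(d) forbidden — Δl = +0 (E1 requires Δl = ±1)
(e) forbidden — Δl = +0 (E1 requires Δl = ±1)
(f) allowed
(g) allowed
(h) forbidden — Δl = +2 (E1 requires Δl = ±1)
(i) forbidden — Δl = +0 (E1 requires Δl = ±1)
(j) forbidden — Δl = -2 (E1 requires Δl = ±1)
Total allowed: 4 of 10.

4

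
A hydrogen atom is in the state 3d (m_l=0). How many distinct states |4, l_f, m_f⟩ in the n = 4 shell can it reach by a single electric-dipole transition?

6

E1 requires Δl = ±1, so l_f ∈ {1, 3}; with 0 ≤ l_f ≤ n_f−1 = 3, the allowed l_f values are {1, 3}.
For l_f = 1: m_f ∈ {m_i−1, m_i, m_i+1} ∩ [−1, 1] = {-1, 0, 1} → 3 states.
For l_f = 3: m_f ∈ {m_i−1, m_i, m_i+1} ∩ [−3, 3] = {-1, 0, 1} → 3 states.
Total: 6.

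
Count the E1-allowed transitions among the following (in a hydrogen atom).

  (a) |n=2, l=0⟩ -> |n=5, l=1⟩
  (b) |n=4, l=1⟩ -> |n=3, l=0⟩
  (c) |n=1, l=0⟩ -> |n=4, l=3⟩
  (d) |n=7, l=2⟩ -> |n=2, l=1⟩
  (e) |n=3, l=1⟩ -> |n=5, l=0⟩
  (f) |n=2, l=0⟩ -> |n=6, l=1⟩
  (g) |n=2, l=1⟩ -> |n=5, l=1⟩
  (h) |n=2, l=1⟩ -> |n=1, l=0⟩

6

(a) allowed
(b) allowed
(c) forbidden — Δl = +3 (E1 requires Δl = ±1)
(d) allowed
(e) allowed
(f) allowed
(g) forbidden — Δl = +0 (E1 requires Δl = ±1)
(h) allowed
Total allowed: 6 of 8.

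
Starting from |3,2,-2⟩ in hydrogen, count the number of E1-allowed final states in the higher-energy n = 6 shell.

4

E1 requires Δl = ±1, so l_f ∈ {1, 3}; with 0 ≤ l_f ≤ n_f−1 = 5, the allowed l_f values are {1, 3}.
For l_f = 1: m_f ∈ {m_i−1, m_i, m_i+1} ∩ [−1, 1] = {-1} → 1 state.
For l_f = 3: m_f ∈ {m_i−1, m_i, m_i+1} ∩ [−3, 3] = {-3, -2, -1} → 3 states.
Total: 4.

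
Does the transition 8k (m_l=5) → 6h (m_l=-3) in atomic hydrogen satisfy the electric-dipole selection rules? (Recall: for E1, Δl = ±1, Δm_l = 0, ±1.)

forbidden

l: 7 → 5 (Δl = -2). Δl = ±1 violated.
m_l: 5 → -3 (Δm_l = -8). |Δm_l| ≤ 1 violated.
The transition is electric-dipole forbidden.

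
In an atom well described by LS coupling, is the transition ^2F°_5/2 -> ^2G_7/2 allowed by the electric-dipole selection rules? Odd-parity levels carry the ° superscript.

allowed

Parity must change: odd → even — satisfied.
ΔS = 0: S: 1/2 → 1/2 — satisfied.
ΔL = 0, ±1 (not L=0↔0): L: 3 → 4, ΔL = +1 — satisfied.
ΔJ = 0, ±1 (not J=0↔0): J: 5/2 → 7/2, ΔJ = +1 — satisfied.
All four E1 rules are satisfied.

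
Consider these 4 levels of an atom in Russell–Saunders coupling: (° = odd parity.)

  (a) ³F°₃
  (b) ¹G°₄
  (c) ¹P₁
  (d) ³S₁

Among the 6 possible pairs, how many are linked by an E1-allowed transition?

(a)–(b): forbidden (parity, ΔS).
(a)–(c): forbidden (ΔS, ΔL, ΔJ).
(a)–(d): forbidden (ΔL, ΔJ).
(b)–(c): forbidden (ΔL, ΔJ).
(b)–(d): forbidden (ΔS, ΔL, ΔJ).
(c)–(d): forbidden (parity, ΔS).
Allowed pairs: 0 of 6.

0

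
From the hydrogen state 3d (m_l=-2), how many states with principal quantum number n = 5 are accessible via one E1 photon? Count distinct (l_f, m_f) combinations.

4

E1 requires Δl = ±1, so l_f ∈ {1, 3}; with 0 ≤ l_f ≤ n_f−1 = 4, the allowed l_f values are {1, 3}.
For l_f = 1: m_f ∈ {m_i−1, m_i, m_i+1} ∩ [−1, 1] = {-1} → 1 state.
For l_f = 3: m_f ∈ {m_i−1, m_i, m_i+1} ∩ [−3, 3] = {-3, -2, -1} → 3 states.
Total: 4.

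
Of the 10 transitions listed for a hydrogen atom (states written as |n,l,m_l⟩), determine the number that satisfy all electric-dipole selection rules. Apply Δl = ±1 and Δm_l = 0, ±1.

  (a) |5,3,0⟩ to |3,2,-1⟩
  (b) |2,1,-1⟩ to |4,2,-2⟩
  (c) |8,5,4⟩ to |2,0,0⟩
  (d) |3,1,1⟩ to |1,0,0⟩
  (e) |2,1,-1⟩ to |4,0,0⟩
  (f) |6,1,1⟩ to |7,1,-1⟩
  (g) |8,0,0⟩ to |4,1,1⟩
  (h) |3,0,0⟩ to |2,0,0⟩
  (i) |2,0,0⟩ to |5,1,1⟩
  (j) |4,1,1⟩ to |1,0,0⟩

(a) allowed
(b) allowed
(c) forbidden — Δl = -5 (E1 requires Δl = ±1); Δm_l = -4 (E1 requires Δm_l = 0, ±1)
(d) allowed
(e) allowed
(f) forbidden — Δl = +0 (E1 requires Δl = ±1); Δm_l = -2 (E1 requires Δm_l = 0, ±1)
(g) allowed
(h) forbidden — Δl = +0 (E1 requires Δl = ±1)
(i) allowed
(j) allowed
Total allowed: 7 of 10.

7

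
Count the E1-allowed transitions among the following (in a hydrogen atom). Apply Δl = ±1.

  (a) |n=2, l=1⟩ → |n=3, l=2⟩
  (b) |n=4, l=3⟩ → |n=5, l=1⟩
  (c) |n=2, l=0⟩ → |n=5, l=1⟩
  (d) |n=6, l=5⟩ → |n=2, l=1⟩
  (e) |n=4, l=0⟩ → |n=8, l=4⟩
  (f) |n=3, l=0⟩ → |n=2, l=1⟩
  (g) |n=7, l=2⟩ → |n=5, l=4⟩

3

(a) allowed
(b) forbidden — Δl = -2 (E1 requires Δl = ±1)
(c) allowed
(d) forbidden — Δl = -4 (E1 requires Δl = ±1)
(e) forbidden — Δl = +4 (E1 requires Δl = ±1)
(f) allowed
(g) forbidden — Δl = +2 (E1 requires Δl = ±1)
Total allowed: 3 of 7.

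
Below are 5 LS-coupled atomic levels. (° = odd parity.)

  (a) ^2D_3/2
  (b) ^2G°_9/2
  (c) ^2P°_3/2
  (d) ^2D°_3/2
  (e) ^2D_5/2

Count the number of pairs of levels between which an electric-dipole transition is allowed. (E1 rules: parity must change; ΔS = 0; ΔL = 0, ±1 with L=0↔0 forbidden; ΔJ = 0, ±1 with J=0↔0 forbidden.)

4

(a)–(b): forbidden (ΔL, ΔJ).
(a)–(c): allowed.
(a)–(d): allowed.
(a)–(e): forbidden (parity).
(b)–(c): forbidden (parity, ΔL, ΔJ).
(b)–(d): forbidden (parity, ΔL, ΔJ).
(b)–(e): forbidden (ΔL, ΔJ).
(c)–(d): forbidden (parity).
(c)–(e): allowed.
(d)–(e): allowed.
Allowed pairs: 4 of 10.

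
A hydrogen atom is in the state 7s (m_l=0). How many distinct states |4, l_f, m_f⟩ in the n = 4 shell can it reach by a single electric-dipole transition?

3

E1 requires Δl = ±1, so l_f ∈ {-1, 1}; with 0 ≤ l_f ≤ n_f−1 = 3, the allowed l_f values are {1}.
For l_f = 1: m_f ∈ {m_i−1, m_i, m_i+1} ∩ [−1, 1] = {-1, 0, 1} → 3 states.
Total: 3.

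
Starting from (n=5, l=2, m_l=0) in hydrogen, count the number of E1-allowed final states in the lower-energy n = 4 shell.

E1 requires Δl = ±1, so l_f ∈ {1, 3}; with 0 ≤ l_f ≤ n_f−1 = 3, the allowed l_f values are {1, 3}.
For l_f = 1: m_f ∈ {m_i−1, m_i, m_i+1} ∩ [−1, 1] = {-1, 0, 1} → 3 states.
For l_f = 3: m_f ∈ {m_i−1, m_i, m_i+1} ∩ [−3, 3] = {-1, 0, 1} → 3 states.
Total: 6.

6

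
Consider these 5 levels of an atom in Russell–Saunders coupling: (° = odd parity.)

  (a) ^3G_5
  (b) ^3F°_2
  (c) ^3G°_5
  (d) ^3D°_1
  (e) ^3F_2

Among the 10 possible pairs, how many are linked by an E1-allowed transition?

(a)–(b): forbidden (ΔJ).
(a)–(c): allowed.
(a)–(d): forbidden (ΔL, ΔJ).
(a)–(e): forbidden (parity, ΔJ).
(b)–(c): forbidden (parity, ΔJ).
(b)–(d): forbidden (parity).
(b)–(e): allowed.
(c)–(d): forbidden (parity, ΔL, ΔJ).
(c)–(e): forbidden (ΔJ).
(d)–(e): allowed.
Allowed pairs: 3 of 10.

3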